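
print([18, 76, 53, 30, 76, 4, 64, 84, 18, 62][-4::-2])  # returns [64, 76, 53, 18]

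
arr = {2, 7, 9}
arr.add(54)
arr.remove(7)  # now {2, 9, 54}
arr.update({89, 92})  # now {2, 9, 54, 89, 92}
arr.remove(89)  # {2, 9, 54, 92}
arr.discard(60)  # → {2, 9, 54, 92}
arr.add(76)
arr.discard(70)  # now {2, 9, 54, 76, 92}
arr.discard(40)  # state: {2, 9, 54, 76, 92}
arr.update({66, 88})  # {2, 9, 54, 66, 76, 88, 92}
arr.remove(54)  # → {2, 9, 66, 76, 88, 92}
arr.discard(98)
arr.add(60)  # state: {2, 9, 60, 66, 76, 88, 92}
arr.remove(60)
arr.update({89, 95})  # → {2, 9, 66, 76, 88, 89, 92, 95}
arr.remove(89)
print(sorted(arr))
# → [2, 9, 66, 76, 88, 92, 95]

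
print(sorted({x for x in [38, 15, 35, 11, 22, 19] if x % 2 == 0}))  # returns [22, 38]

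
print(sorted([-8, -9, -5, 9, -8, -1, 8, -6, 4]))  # [-9, -8, -8, -6, -5, -1, 4, 8, 9]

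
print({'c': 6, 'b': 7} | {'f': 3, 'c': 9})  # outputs {'c': 9, 'b': 7, 'f': 3}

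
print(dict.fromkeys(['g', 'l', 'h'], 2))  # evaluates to {'g': 2, 'l': 2, 'h': 2}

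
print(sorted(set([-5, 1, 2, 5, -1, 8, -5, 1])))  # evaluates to [-5, -1, 1, 2, 5, 8]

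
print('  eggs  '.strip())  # eggs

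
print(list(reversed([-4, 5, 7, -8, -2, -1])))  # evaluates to [-1, -2, -8, 7, 5, -4]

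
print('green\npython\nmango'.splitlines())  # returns ['green', 'python', 'mango']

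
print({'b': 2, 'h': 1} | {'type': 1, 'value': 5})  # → {'b': 2, 'h': 1, 'type': 1, 'value': 5}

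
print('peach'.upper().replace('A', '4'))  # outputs PE4CH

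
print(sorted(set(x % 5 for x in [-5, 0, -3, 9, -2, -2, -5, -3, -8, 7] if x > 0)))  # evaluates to [2, 4]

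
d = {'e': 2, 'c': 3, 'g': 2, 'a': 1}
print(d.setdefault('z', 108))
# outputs 108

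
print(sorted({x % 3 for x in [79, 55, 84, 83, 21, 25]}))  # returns [0, 1, 2]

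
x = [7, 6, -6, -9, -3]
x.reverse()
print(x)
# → [-3, -9, -6, 6, 7]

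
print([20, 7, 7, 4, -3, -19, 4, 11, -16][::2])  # [20, 7, -3, 4, -16]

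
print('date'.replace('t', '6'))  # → da6e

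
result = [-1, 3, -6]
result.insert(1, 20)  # [-1, 20, 3, -6]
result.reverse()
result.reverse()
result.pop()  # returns -6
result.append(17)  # [-1, 20, 3, 17]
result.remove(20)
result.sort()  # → [-1, 3, 17]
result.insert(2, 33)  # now [-1, 3, 33, 17]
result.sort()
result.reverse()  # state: [33, 17, 3, -1]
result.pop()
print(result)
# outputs [33, 17, 3]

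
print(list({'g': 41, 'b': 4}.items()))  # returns [('g', 41), ('b', 4)]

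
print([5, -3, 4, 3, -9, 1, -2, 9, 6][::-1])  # [6, 9, -2, 1, -9, 3, 4, -3, 5]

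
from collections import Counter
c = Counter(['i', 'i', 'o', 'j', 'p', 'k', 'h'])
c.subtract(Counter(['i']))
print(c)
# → Counter({'i': 1, 'o': 1, 'j': 1, 'p': 1, 'k': 1, 'h': 1})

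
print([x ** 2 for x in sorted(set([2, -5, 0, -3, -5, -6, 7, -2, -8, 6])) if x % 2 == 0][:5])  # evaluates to [64, 36, 4, 0, 4]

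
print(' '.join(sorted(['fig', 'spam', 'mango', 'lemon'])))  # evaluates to fig lemon mango spam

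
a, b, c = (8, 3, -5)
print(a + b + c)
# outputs 6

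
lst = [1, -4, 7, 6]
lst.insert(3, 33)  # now [1, -4, 7, 33, 6]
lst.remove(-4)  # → [1, 7, 33, 6]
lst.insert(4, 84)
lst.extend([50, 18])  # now [1, 7, 33, 6, 84, 50, 18]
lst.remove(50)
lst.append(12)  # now [1, 7, 33, 6, 84, 18, 12]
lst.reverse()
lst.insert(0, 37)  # [37, 12, 18, 84, 6, 33, 7, 1]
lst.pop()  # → 1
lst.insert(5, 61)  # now [37, 12, 18, 84, 6, 61, 33, 7]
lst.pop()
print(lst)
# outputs [37, 12, 18, 84, 6, 61, 33]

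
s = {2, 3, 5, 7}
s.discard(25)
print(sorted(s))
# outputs [2, 3, 5, 7]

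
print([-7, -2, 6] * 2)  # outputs [-7, -2, 6, -7, -2, 6]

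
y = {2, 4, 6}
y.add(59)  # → {2, 4, 6, 59}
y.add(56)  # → {2, 4, 6, 56, 59}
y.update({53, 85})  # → {2, 4, 6, 53, 56, 59, 85}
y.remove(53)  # {2, 4, 6, 56, 59, 85}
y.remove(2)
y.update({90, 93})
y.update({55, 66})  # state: {4, 6, 55, 56, 59, 66, 85, 90, 93}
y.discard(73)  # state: {4, 6, 55, 56, 59, 66, 85, 90, 93}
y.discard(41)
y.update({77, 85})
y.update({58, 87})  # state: {4, 6, 55, 56, 58, 59, 66, 77, 85, 87, 90, 93}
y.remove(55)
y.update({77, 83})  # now {4, 6, 56, 58, 59, 66, 77, 83, 85, 87, 90, 93}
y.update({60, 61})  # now {4, 6, 56, 58, 59, 60, 61, 66, 77, 83, 85, 87, 90, 93}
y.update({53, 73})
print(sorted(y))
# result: [4, 6, 53, 56, 58, 59, 60, 61, 66, 73, 77, 83, 85, 87, 90, 93]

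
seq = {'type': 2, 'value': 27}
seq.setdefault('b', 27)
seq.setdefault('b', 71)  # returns 27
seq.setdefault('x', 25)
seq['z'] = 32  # {'type': 2, 'value': 27, 'b': 27, 'x': 25, 'z': 32}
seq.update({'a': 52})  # {'type': 2, 'value': 27, 'b': 27, 'x': 25, 'z': 32, 'a': 52}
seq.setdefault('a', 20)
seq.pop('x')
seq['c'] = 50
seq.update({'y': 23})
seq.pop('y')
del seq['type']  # {'value': 27, 'b': 27, 'z': 32, 'a': 52, 'c': 50}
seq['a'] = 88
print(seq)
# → {'value': 27, 'b': 27, 'z': 32, 'a': 88, 'c': 50}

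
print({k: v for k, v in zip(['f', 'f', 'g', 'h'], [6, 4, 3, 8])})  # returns {'f': 4, 'g': 3, 'h': 8}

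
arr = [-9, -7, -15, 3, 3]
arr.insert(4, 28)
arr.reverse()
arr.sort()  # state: [-15, -9, -7, 3, 3, 28]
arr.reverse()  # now [28, 3, 3, -7, -9, -15]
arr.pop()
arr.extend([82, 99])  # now [28, 3, 3, -7, -9, 82, 99]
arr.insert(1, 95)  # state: [28, 95, 3, 3, -7, -9, 82, 99]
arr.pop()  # 99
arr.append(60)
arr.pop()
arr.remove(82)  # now [28, 95, 3, 3, -7, -9]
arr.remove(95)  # [28, 3, 3, -7, -9]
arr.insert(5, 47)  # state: [28, 3, 3, -7, -9, 47]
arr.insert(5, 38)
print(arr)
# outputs [28, 3, 3, -7, -9, 38, 47]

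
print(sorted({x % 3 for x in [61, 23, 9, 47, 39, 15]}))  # [0, 1, 2]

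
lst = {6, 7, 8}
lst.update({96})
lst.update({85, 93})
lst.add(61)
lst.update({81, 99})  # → {6, 7, 8, 61, 81, 85, 93, 96, 99}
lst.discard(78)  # {6, 7, 8, 61, 81, 85, 93, 96, 99}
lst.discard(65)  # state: {6, 7, 8, 61, 81, 85, 93, 96, 99}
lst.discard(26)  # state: {6, 7, 8, 61, 81, 85, 93, 96, 99}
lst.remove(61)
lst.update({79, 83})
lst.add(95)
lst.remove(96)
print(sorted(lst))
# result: [6, 7, 8, 79, 81, 83, 85, 93, 95, 99]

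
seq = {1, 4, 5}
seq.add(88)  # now {1, 4, 5, 88}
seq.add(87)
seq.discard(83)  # {1, 4, 5, 87, 88}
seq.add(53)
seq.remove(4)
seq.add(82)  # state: {1, 5, 53, 82, 87, 88}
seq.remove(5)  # {1, 53, 82, 87, 88}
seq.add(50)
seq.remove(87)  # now {1, 50, 53, 82, 88}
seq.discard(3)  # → {1, 50, 53, 82, 88}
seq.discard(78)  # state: {1, 50, 53, 82, 88}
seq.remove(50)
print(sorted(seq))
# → [1, 53, 82, 88]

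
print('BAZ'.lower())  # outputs baz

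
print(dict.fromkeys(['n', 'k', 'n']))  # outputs {'n': None, 'k': None}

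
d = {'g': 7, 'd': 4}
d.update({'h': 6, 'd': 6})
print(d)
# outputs {'g': 7, 'd': 6, 'h': 6}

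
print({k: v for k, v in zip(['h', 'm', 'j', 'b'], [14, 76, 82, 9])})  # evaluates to {'h': 14, 'm': 76, 'j': 82, 'b': 9}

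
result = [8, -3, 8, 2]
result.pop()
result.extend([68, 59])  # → [8, -3, 8, 68, 59]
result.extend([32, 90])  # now [8, -3, 8, 68, 59, 32, 90]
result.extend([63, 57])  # [8, -3, 8, 68, 59, 32, 90, 63, 57]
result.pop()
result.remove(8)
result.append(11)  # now [-3, 8, 68, 59, 32, 90, 63, 11]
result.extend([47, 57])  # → [-3, 8, 68, 59, 32, 90, 63, 11, 47, 57]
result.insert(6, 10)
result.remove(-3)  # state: [8, 68, 59, 32, 90, 10, 63, 11, 47, 57]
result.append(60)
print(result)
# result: [8, 68, 59, 32, 90, 10, 63, 11, 47, 57, 60]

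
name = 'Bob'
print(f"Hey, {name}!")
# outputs Hey, Bob!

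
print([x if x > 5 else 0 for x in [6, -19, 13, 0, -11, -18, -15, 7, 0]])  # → [6, 0, 13, 0, 0, 0, 0, 7, 0]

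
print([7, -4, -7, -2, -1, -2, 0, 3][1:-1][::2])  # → [-4, -2, -2]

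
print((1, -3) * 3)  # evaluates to (1, -3, 1, -3, 1, -3)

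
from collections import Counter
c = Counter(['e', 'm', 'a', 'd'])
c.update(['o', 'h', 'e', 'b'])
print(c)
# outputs Counter({'e': 2, 'm': 1, 'a': 1, 'd': 1, 'o': 1, 'h': 1, 'b': 1})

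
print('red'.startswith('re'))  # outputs True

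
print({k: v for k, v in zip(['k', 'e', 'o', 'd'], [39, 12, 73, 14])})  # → {'k': 39, 'e': 12, 'o': 73, 'd': 14}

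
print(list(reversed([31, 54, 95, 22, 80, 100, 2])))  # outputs [2, 100, 80, 22, 95, 54, 31]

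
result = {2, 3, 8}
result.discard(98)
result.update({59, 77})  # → {2, 3, 8, 59, 77}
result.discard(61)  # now {2, 3, 8, 59, 77}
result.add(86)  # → {2, 3, 8, 59, 77, 86}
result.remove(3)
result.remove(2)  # {8, 59, 77, 86}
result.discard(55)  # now {8, 59, 77, 86}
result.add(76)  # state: {8, 59, 76, 77, 86}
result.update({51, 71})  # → {8, 51, 59, 71, 76, 77, 86}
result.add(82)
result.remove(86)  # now {8, 51, 59, 71, 76, 77, 82}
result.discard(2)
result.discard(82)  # {8, 51, 59, 71, 76, 77}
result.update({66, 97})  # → {8, 51, 59, 66, 71, 76, 77, 97}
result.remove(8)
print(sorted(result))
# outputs [51, 59, 66, 71, 76, 77, 97]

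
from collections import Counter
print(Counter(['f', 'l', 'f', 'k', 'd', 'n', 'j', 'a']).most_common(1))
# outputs [('f', 2)]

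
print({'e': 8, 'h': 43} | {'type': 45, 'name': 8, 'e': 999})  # {'e': 999, 'h': 43, 'type': 45, 'name': 8}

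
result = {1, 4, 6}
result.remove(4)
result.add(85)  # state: {1, 6, 85}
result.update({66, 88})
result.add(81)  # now {1, 6, 66, 81, 85, 88}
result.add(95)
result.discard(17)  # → {1, 6, 66, 81, 85, 88, 95}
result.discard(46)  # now {1, 6, 66, 81, 85, 88, 95}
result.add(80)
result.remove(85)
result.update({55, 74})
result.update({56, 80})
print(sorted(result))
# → [1, 6, 55, 56, 66, 74, 80, 81, 88, 95]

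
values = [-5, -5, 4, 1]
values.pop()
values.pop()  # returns 4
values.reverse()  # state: [-5, -5]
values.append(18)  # [-5, -5, 18]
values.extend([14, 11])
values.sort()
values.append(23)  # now [-5, -5, 11, 14, 18, 23]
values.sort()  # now [-5, -5, 11, 14, 18, 23]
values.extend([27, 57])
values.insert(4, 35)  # [-5, -5, 11, 14, 35, 18, 23, 27, 57]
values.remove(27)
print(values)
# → [-5, -5, 11, 14, 35, 18, 23, 57]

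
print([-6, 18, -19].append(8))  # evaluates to None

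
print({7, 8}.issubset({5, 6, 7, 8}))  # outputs True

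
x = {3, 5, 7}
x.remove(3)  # {5, 7}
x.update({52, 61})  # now {5, 7, 52, 61}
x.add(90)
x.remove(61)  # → {5, 7, 52, 90}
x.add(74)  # {5, 7, 52, 74, 90}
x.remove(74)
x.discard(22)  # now {5, 7, 52, 90}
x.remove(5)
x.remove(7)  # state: {52, 90}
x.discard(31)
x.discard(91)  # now {52, 90}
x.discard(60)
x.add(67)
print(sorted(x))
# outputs [52, 67, 90]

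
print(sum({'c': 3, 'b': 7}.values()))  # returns 10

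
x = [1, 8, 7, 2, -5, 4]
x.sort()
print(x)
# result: [-5, 1, 2, 4, 7, 8]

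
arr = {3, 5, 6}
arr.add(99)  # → {3, 5, 6, 99}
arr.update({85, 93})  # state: {3, 5, 6, 85, 93, 99}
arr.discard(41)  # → {3, 5, 6, 85, 93, 99}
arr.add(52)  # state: {3, 5, 6, 52, 85, 93, 99}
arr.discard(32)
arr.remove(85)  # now {3, 5, 6, 52, 93, 99}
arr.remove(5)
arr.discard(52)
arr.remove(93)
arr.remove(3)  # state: {6, 99}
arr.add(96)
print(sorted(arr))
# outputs [6, 96, 99]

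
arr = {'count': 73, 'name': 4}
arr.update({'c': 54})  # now {'count': 73, 'name': 4, 'c': 54}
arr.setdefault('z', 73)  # 73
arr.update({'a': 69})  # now {'count': 73, 'name': 4, 'c': 54, 'z': 73, 'a': 69}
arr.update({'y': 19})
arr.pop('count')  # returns 73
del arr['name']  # {'c': 54, 'z': 73, 'a': 69, 'y': 19}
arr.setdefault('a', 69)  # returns 69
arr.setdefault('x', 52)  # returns 52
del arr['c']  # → {'z': 73, 'a': 69, 'y': 19, 'x': 52}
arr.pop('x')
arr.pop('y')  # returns 19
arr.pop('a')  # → 69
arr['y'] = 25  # {'z': 73, 'y': 25}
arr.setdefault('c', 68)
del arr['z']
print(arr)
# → {'y': 25, 'c': 68}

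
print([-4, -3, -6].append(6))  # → None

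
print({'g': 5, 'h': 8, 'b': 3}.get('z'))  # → None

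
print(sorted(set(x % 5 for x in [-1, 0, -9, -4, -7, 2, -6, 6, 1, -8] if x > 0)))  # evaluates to [1, 2]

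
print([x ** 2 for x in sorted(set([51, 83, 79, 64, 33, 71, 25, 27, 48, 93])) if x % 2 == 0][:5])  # [2304, 4096]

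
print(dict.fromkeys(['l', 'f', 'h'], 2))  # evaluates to {'l': 2, 'f': 2, 'h': 2}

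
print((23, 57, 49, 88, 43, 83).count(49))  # 1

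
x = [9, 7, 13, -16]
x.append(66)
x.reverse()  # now [66, -16, 13, 7, 9]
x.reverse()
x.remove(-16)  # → [9, 7, 13, 66]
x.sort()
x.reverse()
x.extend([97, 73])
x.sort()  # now [7, 9, 13, 66, 73, 97]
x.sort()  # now [7, 9, 13, 66, 73, 97]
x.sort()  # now [7, 9, 13, 66, 73, 97]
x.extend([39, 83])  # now [7, 9, 13, 66, 73, 97, 39, 83]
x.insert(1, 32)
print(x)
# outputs [7, 32, 9, 13, 66, 73, 97, 39, 83]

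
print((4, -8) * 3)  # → (4, -8, 4, -8, 4, -8)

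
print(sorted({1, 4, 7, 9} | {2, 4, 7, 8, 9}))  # [1, 2, 4, 7, 8, 9]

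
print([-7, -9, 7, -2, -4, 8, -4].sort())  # None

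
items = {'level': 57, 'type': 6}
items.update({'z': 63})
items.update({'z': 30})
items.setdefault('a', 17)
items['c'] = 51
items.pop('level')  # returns 57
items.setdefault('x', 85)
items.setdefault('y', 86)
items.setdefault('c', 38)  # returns 51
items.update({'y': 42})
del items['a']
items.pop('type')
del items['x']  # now {'z': 30, 'c': 51, 'y': 42}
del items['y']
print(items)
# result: {'z': 30, 'c': 51}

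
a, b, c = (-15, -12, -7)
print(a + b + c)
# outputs -34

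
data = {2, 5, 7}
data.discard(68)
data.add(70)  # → {2, 5, 7, 70}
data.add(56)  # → {2, 5, 7, 56, 70}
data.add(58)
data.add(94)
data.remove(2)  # {5, 7, 56, 58, 70, 94}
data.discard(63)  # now {5, 7, 56, 58, 70, 94}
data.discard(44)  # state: {5, 7, 56, 58, 70, 94}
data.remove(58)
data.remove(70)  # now {5, 7, 56, 94}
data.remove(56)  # {5, 7, 94}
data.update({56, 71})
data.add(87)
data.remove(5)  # {7, 56, 71, 87, 94}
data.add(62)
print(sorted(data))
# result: [7, 56, 62, 71, 87, 94]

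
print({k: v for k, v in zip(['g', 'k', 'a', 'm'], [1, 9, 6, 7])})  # {'g': 1, 'k': 9, 'a': 6, 'm': 7}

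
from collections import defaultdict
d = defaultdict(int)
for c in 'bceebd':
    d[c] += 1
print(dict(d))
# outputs {'b': 2, 'c': 1, 'e': 2, 'd': 1}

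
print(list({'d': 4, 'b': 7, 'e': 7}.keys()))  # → ['d', 'b', 'e']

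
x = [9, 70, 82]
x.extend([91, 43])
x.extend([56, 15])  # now [9, 70, 82, 91, 43, 56, 15]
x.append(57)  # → [9, 70, 82, 91, 43, 56, 15, 57]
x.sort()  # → [9, 15, 43, 56, 57, 70, 82, 91]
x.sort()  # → [9, 15, 43, 56, 57, 70, 82, 91]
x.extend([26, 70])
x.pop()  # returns 70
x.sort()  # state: [9, 15, 26, 43, 56, 57, 70, 82, 91]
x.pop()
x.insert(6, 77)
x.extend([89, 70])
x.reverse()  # [70, 89, 82, 70, 77, 57, 56, 43, 26, 15, 9]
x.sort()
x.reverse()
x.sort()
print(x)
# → [9, 15, 26, 43, 56, 57, 70, 70, 77, 82, 89]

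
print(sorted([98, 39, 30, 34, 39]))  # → [30, 34, 39, 39, 98]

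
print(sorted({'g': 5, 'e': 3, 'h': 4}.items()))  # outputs [('e', 3), ('g', 5), ('h', 4)]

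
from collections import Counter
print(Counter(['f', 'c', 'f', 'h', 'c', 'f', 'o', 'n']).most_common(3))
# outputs [('f', 3), ('c', 2), ('h', 1)]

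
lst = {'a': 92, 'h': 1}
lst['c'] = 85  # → {'a': 92, 'h': 1, 'c': 85}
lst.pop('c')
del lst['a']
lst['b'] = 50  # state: {'h': 1, 'b': 50}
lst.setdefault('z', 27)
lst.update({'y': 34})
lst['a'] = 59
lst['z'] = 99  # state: {'h': 1, 'b': 50, 'z': 99, 'y': 34, 'a': 59}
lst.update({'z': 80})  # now {'h': 1, 'b': 50, 'z': 80, 'y': 34, 'a': 59}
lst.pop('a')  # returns 59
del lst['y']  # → {'h': 1, 'b': 50, 'z': 80}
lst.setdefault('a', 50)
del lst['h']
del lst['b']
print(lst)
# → {'z': 80, 'a': 50}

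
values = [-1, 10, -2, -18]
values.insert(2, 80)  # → [-1, 10, 80, -2, -18]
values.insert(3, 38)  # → [-1, 10, 80, 38, -2, -18]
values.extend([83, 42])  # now [-1, 10, 80, 38, -2, -18, 83, 42]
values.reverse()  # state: [42, 83, -18, -2, 38, 80, 10, -1]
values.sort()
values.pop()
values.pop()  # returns 80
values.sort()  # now [-18, -2, -1, 10, 38, 42]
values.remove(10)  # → [-18, -2, -1, 38, 42]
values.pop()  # 42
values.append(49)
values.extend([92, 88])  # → [-18, -2, -1, 38, 49, 92, 88]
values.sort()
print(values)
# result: [-18, -2, -1, 38, 49, 88, 92]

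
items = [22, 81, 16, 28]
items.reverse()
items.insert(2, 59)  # [28, 16, 59, 81, 22]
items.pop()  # 22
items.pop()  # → 81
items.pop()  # 59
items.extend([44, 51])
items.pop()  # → 51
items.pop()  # 44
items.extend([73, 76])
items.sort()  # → [16, 28, 73, 76]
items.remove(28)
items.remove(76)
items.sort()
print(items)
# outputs [16, 73]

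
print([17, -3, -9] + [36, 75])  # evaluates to [17, -3, -9, 36, 75]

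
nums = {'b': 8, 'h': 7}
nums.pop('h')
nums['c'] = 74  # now {'b': 8, 'c': 74}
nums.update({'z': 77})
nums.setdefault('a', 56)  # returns 56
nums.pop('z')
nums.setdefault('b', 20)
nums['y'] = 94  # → {'b': 8, 'c': 74, 'a': 56, 'y': 94}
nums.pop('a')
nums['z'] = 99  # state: {'b': 8, 'c': 74, 'y': 94, 'z': 99}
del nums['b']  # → {'c': 74, 'y': 94, 'z': 99}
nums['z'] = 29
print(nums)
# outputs {'c': 74, 'y': 94, 'z': 29}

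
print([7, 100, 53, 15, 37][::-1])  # [37, 15, 53, 100, 7]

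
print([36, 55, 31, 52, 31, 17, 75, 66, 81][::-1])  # [81, 66, 75, 17, 31, 52, 31, 55, 36]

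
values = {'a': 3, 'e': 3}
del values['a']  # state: {'e': 3}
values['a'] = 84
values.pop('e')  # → 3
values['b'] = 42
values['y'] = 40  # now {'a': 84, 'b': 42, 'y': 40}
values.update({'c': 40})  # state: {'a': 84, 'b': 42, 'y': 40, 'c': 40}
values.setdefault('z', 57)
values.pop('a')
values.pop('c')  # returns 40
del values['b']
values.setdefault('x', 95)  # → 95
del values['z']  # {'y': 40, 'x': 95}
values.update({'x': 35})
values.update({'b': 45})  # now {'y': 40, 'x': 35, 'b': 45}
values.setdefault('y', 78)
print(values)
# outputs {'y': 40, 'x': 35, 'b': 45}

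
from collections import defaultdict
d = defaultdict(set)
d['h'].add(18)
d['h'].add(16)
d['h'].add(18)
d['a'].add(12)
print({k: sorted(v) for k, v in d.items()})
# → {'h': [16, 18], 'a': [12]}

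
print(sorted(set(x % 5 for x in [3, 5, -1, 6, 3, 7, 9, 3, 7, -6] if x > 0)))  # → [0, 1, 2, 3, 4]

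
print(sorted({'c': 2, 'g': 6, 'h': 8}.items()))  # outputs [('c', 2), ('g', 6), ('h', 8)]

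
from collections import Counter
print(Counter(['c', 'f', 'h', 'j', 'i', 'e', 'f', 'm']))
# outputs Counter({'f': 2, 'c': 1, 'h': 1, 'j': 1, 'i': 1, 'e': 1, 'm': 1})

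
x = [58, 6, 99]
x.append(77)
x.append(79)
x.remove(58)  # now [6, 99, 77, 79]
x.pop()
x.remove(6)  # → [99, 77]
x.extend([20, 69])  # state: [99, 77, 20, 69]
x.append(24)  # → [99, 77, 20, 69, 24]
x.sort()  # [20, 24, 69, 77, 99]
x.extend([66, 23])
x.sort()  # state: [20, 23, 24, 66, 69, 77, 99]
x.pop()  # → 99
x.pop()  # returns 77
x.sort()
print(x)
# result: [20, 23, 24, 66, 69]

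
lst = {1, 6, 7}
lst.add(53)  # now {1, 6, 7, 53}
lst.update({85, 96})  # {1, 6, 7, 53, 85, 96}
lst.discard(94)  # {1, 6, 7, 53, 85, 96}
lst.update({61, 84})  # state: {1, 6, 7, 53, 61, 84, 85, 96}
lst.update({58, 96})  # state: {1, 6, 7, 53, 58, 61, 84, 85, 96}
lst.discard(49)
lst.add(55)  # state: {1, 6, 7, 53, 55, 58, 61, 84, 85, 96}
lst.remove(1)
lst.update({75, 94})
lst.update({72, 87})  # {6, 7, 53, 55, 58, 61, 72, 75, 84, 85, 87, 94, 96}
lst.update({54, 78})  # {6, 7, 53, 54, 55, 58, 61, 72, 75, 78, 84, 85, 87, 94, 96}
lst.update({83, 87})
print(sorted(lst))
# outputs [6, 7, 53, 54, 55, 58, 61, 72, 75, 78, 83, 84, 85, 87, 94, 96]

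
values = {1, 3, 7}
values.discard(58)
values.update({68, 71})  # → {1, 3, 7, 68, 71}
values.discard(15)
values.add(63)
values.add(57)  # {1, 3, 7, 57, 63, 68, 71}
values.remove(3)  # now {1, 7, 57, 63, 68, 71}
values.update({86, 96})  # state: {1, 7, 57, 63, 68, 71, 86, 96}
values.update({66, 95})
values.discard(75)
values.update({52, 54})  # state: {1, 7, 52, 54, 57, 63, 66, 68, 71, 86, 95, 96}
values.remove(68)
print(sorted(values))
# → [1, 7, 52, 54, 57, 63, 66, 71, 86, 95, 96]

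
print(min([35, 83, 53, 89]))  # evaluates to 35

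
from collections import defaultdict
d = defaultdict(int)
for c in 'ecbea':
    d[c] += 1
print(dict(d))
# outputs {'e': 2, 'c': 1, 'b': 1, 'a': 1}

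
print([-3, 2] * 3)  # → [-3, 2, -3, 2, -3, 2]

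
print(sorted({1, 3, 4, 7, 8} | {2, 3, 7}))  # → [1, 2, 3, 4, 7, 8]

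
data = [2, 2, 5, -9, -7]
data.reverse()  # [-7, -9, 5, 2, 2]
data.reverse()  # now [2, 2, 5, -9, -7]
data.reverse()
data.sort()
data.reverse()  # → [5, 2, 2, -7, -9]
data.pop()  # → -9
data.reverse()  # [-7, 2, 2, 5]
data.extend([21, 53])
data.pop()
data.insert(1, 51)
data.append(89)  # [-7, 51, 2, 2, 5, 21, 89]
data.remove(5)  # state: [-7, 51, 2, 2, 21, 89]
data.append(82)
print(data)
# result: [-7, 51, 2, 2, 21, 89, 82]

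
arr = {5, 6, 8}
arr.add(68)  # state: {5, 6, 8, 68}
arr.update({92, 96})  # {5, 6, 8, 68, 92, 96}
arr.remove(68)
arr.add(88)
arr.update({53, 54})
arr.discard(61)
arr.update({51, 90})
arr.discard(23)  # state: {5, 6, 8, 51, 53, 54, 88, 90, 92, 96}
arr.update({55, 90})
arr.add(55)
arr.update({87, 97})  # {5, 6, 8, 51, 53, 54, 55, 87, 88, 90, 92, 96, 97}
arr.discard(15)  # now {5, 6, 8, 51, 53, 54, 55, 87, 88, 90, 92, 96, 97}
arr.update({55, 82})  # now {5, 6, 8, 51, 53, 54, 55, 82, 87, 88, 90, 92, 96, 97}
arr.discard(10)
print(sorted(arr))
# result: [5, 6, 8, 51, 53, 54, 55, 82, 87, 88, 90, 92, 96, 97]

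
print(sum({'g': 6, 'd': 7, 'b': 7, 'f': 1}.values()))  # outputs 21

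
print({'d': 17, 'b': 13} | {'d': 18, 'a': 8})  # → {'d': 18, 'b': 13, 'a': 8}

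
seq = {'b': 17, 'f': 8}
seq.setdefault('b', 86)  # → 17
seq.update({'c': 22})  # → {'b': 17, 'f': 8, 'c': 22}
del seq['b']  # {'f': 8, 'c': 22}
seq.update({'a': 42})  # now {'f': 8, 'c': 22, 'a': 42}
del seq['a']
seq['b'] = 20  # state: {'f': 8, 'c': 22, 'b': 20}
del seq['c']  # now {'f': 8, 'b': 20}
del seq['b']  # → {'f': 8}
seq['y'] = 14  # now {'f': 8, 'y': 14}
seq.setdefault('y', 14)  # 14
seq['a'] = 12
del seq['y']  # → {'f': 8, 'a': 12}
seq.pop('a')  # 12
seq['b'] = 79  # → {'f': 8, 'b': 79}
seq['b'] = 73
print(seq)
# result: {'f': 8, 'b': 73}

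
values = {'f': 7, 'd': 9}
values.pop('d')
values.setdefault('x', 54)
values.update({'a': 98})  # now {'f': 7, 'x': 54, 'a': 98}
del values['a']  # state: {'f': 7, 'x': 54}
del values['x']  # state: {'f': 7}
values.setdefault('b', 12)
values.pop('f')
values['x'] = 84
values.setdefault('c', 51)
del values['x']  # {'b': 12, 'c': 51}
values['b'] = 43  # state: {'b': 43, 'c': 51}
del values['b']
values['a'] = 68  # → {'c': 51, 'a': 68}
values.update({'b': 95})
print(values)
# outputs {'c': 51, 'a': 68, 'b': 95}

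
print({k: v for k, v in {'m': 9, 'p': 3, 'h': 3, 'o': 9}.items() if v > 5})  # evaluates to {'m': 9, 'o': 9}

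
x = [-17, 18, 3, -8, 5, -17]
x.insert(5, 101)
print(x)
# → [-17, 18, 3, -8, 5, 101, -17]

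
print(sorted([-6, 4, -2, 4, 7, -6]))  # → [-6, -6, -2, 4, 4, 7]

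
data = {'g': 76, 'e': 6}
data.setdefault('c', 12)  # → 12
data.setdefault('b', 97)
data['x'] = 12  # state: {'g': 76, 'e': 6, 'c': 12, 'b': 97, 'x': 12}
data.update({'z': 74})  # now {'g': 76, 'e': 6, 'c': 12, 'b': 97, 'x': 12, 'z': 74}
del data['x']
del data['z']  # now {'g': 76, 'e': 6, 'c': 12, 'b': 97}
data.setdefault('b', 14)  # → 97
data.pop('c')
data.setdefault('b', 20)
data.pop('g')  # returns 76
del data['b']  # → {'e': 6}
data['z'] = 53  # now {'e': 6, 'z': 53}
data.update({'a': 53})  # {'e': 6, 'z': 53, 'a': 53}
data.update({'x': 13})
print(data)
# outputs {'e': 6, 'z': 53, 'a': 53, 'x': 13}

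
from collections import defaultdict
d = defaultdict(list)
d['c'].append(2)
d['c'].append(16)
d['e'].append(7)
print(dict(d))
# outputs {'c': [2, 16], 'e': [7]}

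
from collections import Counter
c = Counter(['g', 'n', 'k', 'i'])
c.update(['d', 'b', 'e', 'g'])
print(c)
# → Counter({'g': 2, 'n': 1, 'k': 1, 'i': 1, 'd': 1, 'b': 1, 'e': 1})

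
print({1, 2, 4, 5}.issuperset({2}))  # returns True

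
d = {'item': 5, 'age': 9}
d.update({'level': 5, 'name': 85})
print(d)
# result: {'item': 5, 'age': 9, 'level': 5, 'name': 85}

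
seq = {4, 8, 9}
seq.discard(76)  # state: {4, 8, 9}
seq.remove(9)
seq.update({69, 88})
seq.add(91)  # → {4, 8, 69, 88, 91}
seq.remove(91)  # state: {4, 8, 69, 88}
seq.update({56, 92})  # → {4, 8, 56, 69, 88, 92}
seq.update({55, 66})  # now {4, 8, 55, 56, 66, 69, 88, 92}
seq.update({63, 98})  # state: {4, 8, 55, 56, 63, 66, 69, 88, 92, 98}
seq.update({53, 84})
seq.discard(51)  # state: {4, 8, 53, 55, 56, 63, 66, 69, 84, 88, 92, 98}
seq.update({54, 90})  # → {4, 8, 53, 54, 55, 56, 63, 66, 69, 84, 88, 90, 92, 98}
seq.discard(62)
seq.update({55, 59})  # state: {4, 8, 53, 54, 55, 56, 59, 63, 66, 69, 84, 88, 90, 92, 98}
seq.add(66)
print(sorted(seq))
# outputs [4, 8, 53, 54, 55, 56, 59, 63, 66, 69, 84, 88, 90, 92, 98]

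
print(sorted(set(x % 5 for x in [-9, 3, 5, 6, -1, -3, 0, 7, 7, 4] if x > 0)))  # [0, 1, 2, 3, 4]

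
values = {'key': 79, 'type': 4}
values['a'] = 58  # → {'key': 79, 'type': 4, 'a': 58}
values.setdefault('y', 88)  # 88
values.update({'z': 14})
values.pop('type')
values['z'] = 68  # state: {'key': 79, 'a': 58, 'y': 88, 'z': 68}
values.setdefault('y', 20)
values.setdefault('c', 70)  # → 70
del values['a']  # {'key': 79, 'y': 88, 'z': 68, 'c': 70}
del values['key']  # {'y': 88, 'z': 68, 'c': 70}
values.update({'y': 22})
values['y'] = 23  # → {'y': 23, 'z': 68, 'c': 70}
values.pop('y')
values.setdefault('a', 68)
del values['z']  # {'c': 70, 'a': 68}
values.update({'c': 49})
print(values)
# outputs {'c': 49, 'a': 68}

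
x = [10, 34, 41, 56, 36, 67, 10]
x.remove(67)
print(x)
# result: [10, 34, 41, 56, 36, 10]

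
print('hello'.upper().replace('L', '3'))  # HE33O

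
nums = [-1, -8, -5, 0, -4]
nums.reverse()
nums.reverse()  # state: [-1, -8, -5, 0, -4]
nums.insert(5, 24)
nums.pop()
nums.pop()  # -4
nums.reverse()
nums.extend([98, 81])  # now [0, -5, -8, -1, 98, 81]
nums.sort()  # [-8, -5, -1, 0, 81, 98]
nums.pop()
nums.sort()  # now [-8, -5, -1, 0, 81]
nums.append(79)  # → [-8, -5, -1, 0, 81, 79]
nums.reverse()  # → [79, 81, 0, -1, -5, -8]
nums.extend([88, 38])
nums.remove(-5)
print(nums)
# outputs [79, 81, 0, -1, -8, 88, 38]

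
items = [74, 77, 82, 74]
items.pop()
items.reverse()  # [82, 77, 74]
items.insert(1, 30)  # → [82, 30, 77, 74]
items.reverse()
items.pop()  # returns 82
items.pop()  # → 30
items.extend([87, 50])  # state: [74, 77, 87, 50]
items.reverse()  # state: [50, 87, 77, 74]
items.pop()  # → 74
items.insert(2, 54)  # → [50, 87, 54, 77]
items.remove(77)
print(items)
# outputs [50, 87, 54]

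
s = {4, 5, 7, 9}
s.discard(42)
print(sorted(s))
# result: [4, 5, 7, 9]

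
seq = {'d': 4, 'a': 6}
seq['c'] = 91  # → {'d': 4, 'a': 6, 'c': 91}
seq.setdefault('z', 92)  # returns 92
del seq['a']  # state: {'d': 4, 'c': 91, 'z': 92}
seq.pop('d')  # 4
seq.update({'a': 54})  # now {'c': 91, 'z': 92, 'a': 54}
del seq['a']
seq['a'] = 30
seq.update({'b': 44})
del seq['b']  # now {'c': 91, 'z': 92, 'a': 30}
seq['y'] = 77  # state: {'c': 91, 'z': 92, 'a': 30, 'y': 77}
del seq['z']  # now {'c': 91, 'a': 30, 'y': 77}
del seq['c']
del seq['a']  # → {'y': 77}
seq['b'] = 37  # {'y': 77, 'b': 37}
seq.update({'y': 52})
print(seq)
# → {'y': 52, 'b': 37}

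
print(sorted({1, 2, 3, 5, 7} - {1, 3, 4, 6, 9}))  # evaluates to [2, 5, 7]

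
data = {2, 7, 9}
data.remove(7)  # {2, 9}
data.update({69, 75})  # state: {2, 9, 69, 75}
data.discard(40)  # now {2, 9, 69, 75}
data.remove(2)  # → {9, 69, 75}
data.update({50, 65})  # {9, 50, 65, 69, 75}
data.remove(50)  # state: {9, 65, 69, 75}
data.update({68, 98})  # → {9, 65, 68, 69, 75, 98}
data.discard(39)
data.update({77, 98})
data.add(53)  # {9, 53, 65, 68, 69, 75, 77, 98}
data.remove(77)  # {9, 53, 65, 68, 69, 75, 98}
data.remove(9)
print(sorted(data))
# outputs [53, 65, 68, 69, 75, 98]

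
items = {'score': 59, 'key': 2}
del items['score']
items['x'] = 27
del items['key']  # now {'x': 27}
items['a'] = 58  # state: {'x': 27, 'a': 58}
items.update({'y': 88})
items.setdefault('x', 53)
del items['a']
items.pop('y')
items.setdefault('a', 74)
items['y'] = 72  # {'x': 27, 'a': 74, 'y': 72}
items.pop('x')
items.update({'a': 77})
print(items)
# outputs {'a': 77, 'y': 72}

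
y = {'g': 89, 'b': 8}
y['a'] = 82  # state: {'g': 89, 'b': 8, 'a': 82}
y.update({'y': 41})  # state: {'g': 89, 'b': 8, 'a': 82, 'y': 41}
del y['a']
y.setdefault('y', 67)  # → 41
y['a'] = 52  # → {'g': 89, 'b': 8, 'y': 41, 'a': 52}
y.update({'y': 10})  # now {'g': 89, 'b': 8, 'y': 10, 'a': 52}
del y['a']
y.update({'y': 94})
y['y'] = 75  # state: {'g': 89, 'b': 8, 'y': 75}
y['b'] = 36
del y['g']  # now {'b': 36, 'y': 75}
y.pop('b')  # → 36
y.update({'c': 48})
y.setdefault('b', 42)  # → 42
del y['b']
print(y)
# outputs {'y': 75, 'c': 48}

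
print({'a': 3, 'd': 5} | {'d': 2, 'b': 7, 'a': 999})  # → {'a': 999, 'd': 2, 'b': 7}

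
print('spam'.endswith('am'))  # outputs True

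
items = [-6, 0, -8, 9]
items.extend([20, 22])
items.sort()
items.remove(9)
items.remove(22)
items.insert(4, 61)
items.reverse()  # [61, 20, 0, -6, -8]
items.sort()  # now [-8, -6, 0, 20, 61]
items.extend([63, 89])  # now [-8, -6, 0, 20, 61, 63, 89]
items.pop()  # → 89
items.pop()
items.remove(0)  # [-8, -6, 20, 61]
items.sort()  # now [-8, -6, 20, 61]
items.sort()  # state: [-8, -6, 20, 61]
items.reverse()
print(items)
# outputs [61, 20, -6, -8]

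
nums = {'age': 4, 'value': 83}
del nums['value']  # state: {'age': 4}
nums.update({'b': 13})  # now {'age': 4, 'b': 13}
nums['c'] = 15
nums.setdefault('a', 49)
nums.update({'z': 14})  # {'age': 4, 'b': 13, 'c': 15, 'a': 49, 'z': 14}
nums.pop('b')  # 13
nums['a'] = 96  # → {'age': 4, 'c': 15, 'a': 96, 'z': 14}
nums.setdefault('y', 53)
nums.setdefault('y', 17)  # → 53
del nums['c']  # {'age': 4, 'a': 96, 'z': 14, 'y': 53}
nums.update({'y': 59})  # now {'age': 4, 'a': 96, 'z': 14, 'y': 59}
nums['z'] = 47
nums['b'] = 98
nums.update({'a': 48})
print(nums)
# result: {'age': 4, 'a': 48, 'z': 47, 'y': 59, 'b': 98}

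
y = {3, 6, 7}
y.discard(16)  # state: {3, 6, 7}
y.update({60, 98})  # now {3, 6, 7, 60, 98}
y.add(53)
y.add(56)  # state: {3, 6, 7, 53, 56, 60, 98}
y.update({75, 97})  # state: {3, 6, 7, 53, 56, 60, 75, 97, 98}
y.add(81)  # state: {3, 6, 7, 53, 56, 60, 75, 81, 97, 98}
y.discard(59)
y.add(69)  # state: {3, 6, 7, 53, 56, 60, 69, 75, 81, 97, 98}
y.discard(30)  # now {3, 6, 7, 53, 56, 60, 69, 75, 81, 97, 98}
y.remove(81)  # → {3, 6, 7, 53, 56, 60, 69, 75, 97, 98}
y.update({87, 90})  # {3, 6, 7, 53, 56, 60, 69, 75, 87, 90, 97, 98}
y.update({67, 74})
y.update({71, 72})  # {3, 6, 7, 53, 56, 60, 67, 69, 71, 72, 74, 75, 87, 90, 97, 98}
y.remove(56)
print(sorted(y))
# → [3, 6, 7, 53, 60, 67, 69, 71, 72, 74, 75, 87, 90, 97, 98]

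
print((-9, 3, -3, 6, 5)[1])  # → 3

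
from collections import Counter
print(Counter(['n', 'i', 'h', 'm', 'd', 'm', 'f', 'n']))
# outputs Counter({'n': 2, 'm': 2, 'i': 1, 'h': 1, 'd': 1, 'f': 1})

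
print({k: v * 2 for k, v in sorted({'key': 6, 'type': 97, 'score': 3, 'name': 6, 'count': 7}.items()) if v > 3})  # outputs {'count': 14, 'key': 12, 'name': 12, 'type': 194}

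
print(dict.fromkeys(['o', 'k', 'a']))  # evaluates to {'o': None, 'k': None, 'a': None}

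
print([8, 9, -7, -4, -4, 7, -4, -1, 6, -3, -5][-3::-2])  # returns [6, -4, -4, -7, 8]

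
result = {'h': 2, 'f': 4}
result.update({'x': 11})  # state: {'h': 2, 'f': 4, 'x': 11}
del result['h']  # {'f': 4, 'x': 11}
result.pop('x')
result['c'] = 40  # {'f': 4, 'c': 40}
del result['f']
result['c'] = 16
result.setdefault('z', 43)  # 43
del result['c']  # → {'z': 43}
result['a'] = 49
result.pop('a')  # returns 49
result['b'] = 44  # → {'z': 43, 'b': 44}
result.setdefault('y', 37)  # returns 37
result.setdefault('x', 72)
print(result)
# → {'z': 43, 'b': 44, 'y': 37, 'x': 72}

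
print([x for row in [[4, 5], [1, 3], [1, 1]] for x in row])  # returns [4, 5, 1, 3, 1, 1]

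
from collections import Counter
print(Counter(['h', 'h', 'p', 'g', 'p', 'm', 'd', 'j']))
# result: Counter({'h': 2, 'p': 2, 'g': 1, 'm': 1, 'd': 1, 'j': 1})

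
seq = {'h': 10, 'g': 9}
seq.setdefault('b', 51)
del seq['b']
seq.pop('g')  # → 9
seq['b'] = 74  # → {'h': 10, 'b': 74}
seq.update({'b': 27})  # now {'h': 10, 'b': 27}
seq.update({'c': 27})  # {'h': 10, 'b': 27, 'c': 27}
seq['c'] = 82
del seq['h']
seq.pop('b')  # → 27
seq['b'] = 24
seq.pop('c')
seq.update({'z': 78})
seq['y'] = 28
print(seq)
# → {'b': 24, 'z': 78, 'y': 28}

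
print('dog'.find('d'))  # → 0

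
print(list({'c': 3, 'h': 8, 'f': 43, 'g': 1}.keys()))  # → ['c', 'h', 'f', 'g']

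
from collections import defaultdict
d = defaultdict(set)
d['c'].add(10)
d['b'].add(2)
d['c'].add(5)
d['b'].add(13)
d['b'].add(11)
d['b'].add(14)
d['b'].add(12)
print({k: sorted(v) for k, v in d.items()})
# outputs {'c': [5, 10], 'b': [2, 11, 12, 13, 14]}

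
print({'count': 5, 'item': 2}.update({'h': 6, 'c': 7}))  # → None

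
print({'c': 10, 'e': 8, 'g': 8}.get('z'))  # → None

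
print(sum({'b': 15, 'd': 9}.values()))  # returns 24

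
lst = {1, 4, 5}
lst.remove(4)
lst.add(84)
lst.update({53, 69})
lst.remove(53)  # {1, 5, 69, 84}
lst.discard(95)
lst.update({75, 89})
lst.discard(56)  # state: {1, 5, 69, 75, 84, 89}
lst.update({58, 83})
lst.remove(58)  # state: {1, 5, 69, 75, 83, 84, 89}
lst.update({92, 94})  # {1, 5, 69, 75, 83, 84, 89, 92, 94}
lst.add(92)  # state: {1, 5, 69, 75, 83, 84, 89, 92, 94}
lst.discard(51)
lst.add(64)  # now {1, 5, 64, 69, 75, 83, 84, 89, 92, 94}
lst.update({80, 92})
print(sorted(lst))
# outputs [1, 5, 64, 69, 75, 80, 83, 84, 89, 92, 94]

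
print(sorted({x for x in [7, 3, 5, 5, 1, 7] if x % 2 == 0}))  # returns []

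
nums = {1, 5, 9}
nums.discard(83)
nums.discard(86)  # {1, 5, 9}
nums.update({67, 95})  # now {1, 5, 9, 67, 95}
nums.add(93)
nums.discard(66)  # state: {1, 5, 9, 67, 93, 95}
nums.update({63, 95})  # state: {1, 5, 9, 63, 67, 93, 95}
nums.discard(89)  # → {1, 5, 9, 63, 67, 93, 95}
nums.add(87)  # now {1, 5, 9, 63, 67, 87, 93, 95}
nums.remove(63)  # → {1, 5, 9, 67, 87, 93, 95}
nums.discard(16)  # {1, 5, 9, 67, 87, 93, 95}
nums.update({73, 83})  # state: {1, 5, 9, 67, 73, 83, 87, 93, 95}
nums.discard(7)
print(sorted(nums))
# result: [1, 5, 9, 67, 73, 83, 87, 93, 95]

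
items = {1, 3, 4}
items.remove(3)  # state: {1, 4}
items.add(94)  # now {1, 4, 94}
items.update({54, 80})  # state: {1, 4, 54, 80, 94}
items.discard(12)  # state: {1, 4, 54, 80, 94}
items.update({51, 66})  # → {1, 4, 51, 54, 66, 80, 94}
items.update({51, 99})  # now {1, 4, 51, 54, 66, 80, 94, 99}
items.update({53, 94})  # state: {1, 4, 51, 53, 54, 66, 80, 94, 99}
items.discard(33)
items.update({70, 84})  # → {1, 4, 51, 53, 54, 66, 70, 80, 84, 94, 99}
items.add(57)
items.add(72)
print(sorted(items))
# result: [1, 4, 51, 53, 54, 57, 66, 70, 72, 80, 84, 94, 99]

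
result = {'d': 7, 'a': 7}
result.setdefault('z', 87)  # 87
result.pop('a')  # 7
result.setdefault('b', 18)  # 18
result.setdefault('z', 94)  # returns 87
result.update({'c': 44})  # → {'d': 7, 'z': 87, 'b': 18, 'c': 44}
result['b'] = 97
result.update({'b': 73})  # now {'d': 7, 'z': 87, 'b': 73, 'c': 44}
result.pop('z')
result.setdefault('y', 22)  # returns 22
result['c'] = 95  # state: {'d': 7, 'b': 73, 'c': 95, 'y': 22}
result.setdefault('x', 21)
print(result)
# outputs {'d': 7, 'b': 73, 'c': 95, 'y': 22, 'x': 21}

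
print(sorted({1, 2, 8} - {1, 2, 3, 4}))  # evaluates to [8]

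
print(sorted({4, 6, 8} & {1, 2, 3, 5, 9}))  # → []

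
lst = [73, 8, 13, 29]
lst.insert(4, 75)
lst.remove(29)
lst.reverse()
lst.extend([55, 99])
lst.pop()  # 99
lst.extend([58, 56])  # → [75, 13, 8, 73, 55, 58, 56]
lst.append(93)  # [75, 13, 8, 73, 55, 58, 56, 93]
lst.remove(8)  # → [75, 13, 73, 55, 58, 56, 93]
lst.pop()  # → 93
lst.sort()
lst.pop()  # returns 75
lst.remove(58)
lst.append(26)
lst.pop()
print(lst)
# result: [13, 55, 56, 73]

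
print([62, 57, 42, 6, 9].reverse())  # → None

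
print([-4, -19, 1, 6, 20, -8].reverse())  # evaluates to None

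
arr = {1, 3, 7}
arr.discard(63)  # {1, 3, 7}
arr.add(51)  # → {1, 3, 7, 51}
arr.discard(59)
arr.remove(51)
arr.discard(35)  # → {1, 3, 7}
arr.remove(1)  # {3, 7}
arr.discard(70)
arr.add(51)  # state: {3, 7, 51}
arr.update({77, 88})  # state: {3, 7, 51, 77, 88}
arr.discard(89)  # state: {3, 7, 51, 77, 88}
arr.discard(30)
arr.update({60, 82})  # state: {3, 7, 51, 60, 77, 82, 88}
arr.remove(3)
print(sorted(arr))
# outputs [7, 51, 60, 77, 82, 88]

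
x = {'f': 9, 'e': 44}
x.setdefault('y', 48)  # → 48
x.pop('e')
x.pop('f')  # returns 9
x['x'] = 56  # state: {'y': 48, 'x': 56}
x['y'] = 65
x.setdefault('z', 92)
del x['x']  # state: {'y': 65, 'z': 92}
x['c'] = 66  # {'y': 65, 'z': 92, 'c': 66}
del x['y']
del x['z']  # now {'c': 66}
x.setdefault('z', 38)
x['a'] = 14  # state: {'c': 66, 'z': 38, 'a': 14}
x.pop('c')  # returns 66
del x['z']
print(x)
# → {'a': 14}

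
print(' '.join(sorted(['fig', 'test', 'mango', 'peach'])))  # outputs fig mango peach test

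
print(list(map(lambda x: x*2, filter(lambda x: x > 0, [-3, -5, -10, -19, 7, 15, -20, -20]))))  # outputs [14, 30]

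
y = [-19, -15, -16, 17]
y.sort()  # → [-19, -16, -15, 17]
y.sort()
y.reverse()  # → [17, -15, -16, -19]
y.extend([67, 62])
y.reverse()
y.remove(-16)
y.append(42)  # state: [62, 67, -19, -15, 17, 42]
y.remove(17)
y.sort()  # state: [-19, -15, 42, 62, 67]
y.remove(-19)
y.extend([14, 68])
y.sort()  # [-15, 14, 42, 62, 67, 68]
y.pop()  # 68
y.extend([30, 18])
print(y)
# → [-15, 14, 42, 62, 67, 30, 18]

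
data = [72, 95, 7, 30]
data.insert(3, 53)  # [72, 95, 7, 53, 30]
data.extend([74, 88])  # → [72, 95, 7, 53, 30, 74, 88]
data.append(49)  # [72, 95, 7, 53, 30, 74, 88, 49]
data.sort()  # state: [7, 30, 49, 53, 72, 74, 88, 95]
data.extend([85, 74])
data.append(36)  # [7, 30, 49, 53, 72, 74, 88, 95, 85, 74, 36]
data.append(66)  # [7, 30, 49, 53, 72, 74, 88, 95, 85, 74, 36, 66]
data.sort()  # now [7, 30, 36, 49, 53, 66, 72, 74, 74, 85, 88, 95]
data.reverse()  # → [95, 88, 85, 74, 74, 72, 66, 53, 49, 36, 30, 7]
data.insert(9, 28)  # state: [95, 88, 85, 74, 74, 72, 66, 53, 49, 28, 36, 30, 7]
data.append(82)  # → [95, 88, 85, 74, 74, 72, 66, 53, 49, 28, 36, 30, 7, 82]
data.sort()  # [7, 28, 30, 36, 49, 53, 66, 72, 74, 74, 82, 85, 88, 95]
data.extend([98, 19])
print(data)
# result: [7, 28, 30, 36, 49, 53, 66, 72, 74, 74, 82, 85, 88, 95, 98, 19]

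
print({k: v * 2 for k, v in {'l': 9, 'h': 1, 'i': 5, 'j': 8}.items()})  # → {'l': 18, 'h': 2, 'i': 10, 'j': 16}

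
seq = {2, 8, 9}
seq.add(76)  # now {2, 8, 9, 76}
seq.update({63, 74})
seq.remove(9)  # {2, 8, 63, 74, 76}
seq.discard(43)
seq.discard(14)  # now {2, 8, 63, 74, 76}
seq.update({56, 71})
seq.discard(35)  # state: {2, 8, 56, 63, 71, 74, 76}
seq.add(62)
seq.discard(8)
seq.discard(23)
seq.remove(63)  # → {2, 56, 62, 71, 74, 76}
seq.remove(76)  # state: {2, 56, 62, 71, 74}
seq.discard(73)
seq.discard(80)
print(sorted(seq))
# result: [2, 56, 62, 71, 74]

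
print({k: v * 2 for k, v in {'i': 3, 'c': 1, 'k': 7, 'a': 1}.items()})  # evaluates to {'i': 6, 'c': 2, 'k': 14, 'a': 2}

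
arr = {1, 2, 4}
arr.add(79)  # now {1, 2, 4, 79}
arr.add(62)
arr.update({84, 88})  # {1, 2, 4, 62, 79, 84, 88}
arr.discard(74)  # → {1, 2, 4, 62, 79, 84, 88}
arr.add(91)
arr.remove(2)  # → {1, 4, 62, 79, 84, 88, 91}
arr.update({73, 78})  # {1, 4, 62, 73, 78, 79, 84, 88, 91}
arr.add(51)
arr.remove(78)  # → {1, 4, 51, 62, 73, 79, 84, 88, 91}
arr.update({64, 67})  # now {1, 4, 51, 62, 64, 67, 73, 79, 84, 88, 91}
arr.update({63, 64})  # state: {1, 4, 51, 62, 63, 64, 67, 73, 79, 84, 88, 91}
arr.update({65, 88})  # {1, 4, 51, 62, 63, 64, 65, 67, 73, 79, 84, 88, 91}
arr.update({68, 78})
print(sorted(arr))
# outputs [1, 4, 51, 62, 63, 64, 65, 67, 68, 73, 78, 79, 84, 88, 91]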